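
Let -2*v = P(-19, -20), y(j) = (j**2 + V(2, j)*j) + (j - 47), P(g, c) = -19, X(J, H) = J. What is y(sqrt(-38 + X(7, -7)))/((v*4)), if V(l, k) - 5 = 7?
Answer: -39/19 + 13*I*sqrt(31)/38 ≈ -2.0526 + 1.9048*I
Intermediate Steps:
V(l, k) = 12 (V(l, k) = 5 + 7 = 12)
y(j) = -47 + j**2 + 13*j (y(j) = (j**2 + 12*j) + (j - 47) = (j**2 + 12*j) + (-47 + j) = -47 + j**2 + 13*j)
v = 19/2 (v = -1/2*(-19) = 19/2 ≈ 9.5000)
y(sqrt(-38 + X(7, -7)))/((v*4)) = (-47 + (sqrt(-38 + 7))**2 + 13*sqrt(-38 + 7))/(((19/2)*4)) = (-47 + (sqrt(-31))**2 + 13*sqrt(-31))/38 = (-47 + (I*sqrt(31))**2 + 13*(I*sqrt(31)))*(1/38) = (-47 - 31 + 13*I*sqrt(31))*(1/38) = (-78 + 13*I*sqrt(31))*(1/38) = -39/19 + 13*I*sqrt(31)/38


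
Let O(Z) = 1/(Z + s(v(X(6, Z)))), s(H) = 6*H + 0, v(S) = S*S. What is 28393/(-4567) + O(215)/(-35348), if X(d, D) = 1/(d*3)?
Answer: -5826607551211/937206921538 ≈ -6.2170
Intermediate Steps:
X(d, D) = 1/(3*d)
v(S) = S²
s(H) = 6*H
O(Z) = 1/(1/54 + Z) (O(Z) = 1/(Z + 6*((⅓)/6)²) = 1/(Z + 6*((⅓)*(⅙))²) = 1/(Z + 6*(1/18)²) = 1/(Z + 6*(1/324)) = 1/(Z + 1/54) = 1/(1/54 + Z))
28393/(-4567) + O(215)/(-35348) = 28393/(-4567) + (54/(1 + 54*215))/(-35348) = 28393*(-1/4567) + (54/(1 + 11610))*(-1/35348) = -28393/4567 + (54/11611)*(-1/35348) = -28393/4567 - 27/205212814 = -5826607551211/937206921538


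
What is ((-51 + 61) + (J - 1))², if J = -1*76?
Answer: 4489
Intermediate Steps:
J = -76
((-51 + 61) + (J - 1))² = ((-51 + 61) + (-76 - 1))² = (10 - 77)² = (-67)² = 4489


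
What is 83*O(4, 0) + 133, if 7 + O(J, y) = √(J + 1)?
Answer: -448 + 83*√5 ≈ -262.41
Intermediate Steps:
O(J, y) = -7 + √(1 + J) (O(J, y) = -7 + √(J + 1) = -7 + √(1 + J))
83*O(4, 0) + 133 = 83*(-7 + √(1 + 4)) + 133 = 83*(-7 + √5) + 133 = (-581 + 83*√5) + 133 = -448 + 83*√5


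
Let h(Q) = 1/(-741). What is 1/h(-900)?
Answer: -741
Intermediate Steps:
h(Q) = -1/741
1/h(-900) = 1/(-1/741) = -741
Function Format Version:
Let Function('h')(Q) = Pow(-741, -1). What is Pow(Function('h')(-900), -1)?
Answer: -741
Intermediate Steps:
Function('h')(Q) = Rational(-1, 741)
Pow(Function('h')(-900), -1) = Pow(Rational(-1, 741), -1) = -741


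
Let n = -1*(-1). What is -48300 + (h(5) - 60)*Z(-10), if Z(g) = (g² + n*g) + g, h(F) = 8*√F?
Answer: -53100 + 640*√5 ≈ -51669.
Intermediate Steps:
n = 1
Z(g) = g² + 2*g (Z(g) = (g² + 1*g) + g = (g² + g) + g = (g + g²) + g = g² + 2*g)
-48300 + (h(5) - 60)*Z(-10) = -48300 + (8*√5 - 60)*(-10*(2 - 10)) = -48300 + (-60 + 8*√5)*(-10*(-8)) = -48300 + (-60 + 8*√5)*80 = -48300 + (-4800 + 640*√5) = -53100 + 640*√5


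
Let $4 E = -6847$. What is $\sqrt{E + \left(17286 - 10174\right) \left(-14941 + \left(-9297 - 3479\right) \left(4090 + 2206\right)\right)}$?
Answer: $\frac{i \sqrt{2288716624223}}{2} \approx 7.5643 \cdot 10^{5} i$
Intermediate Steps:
$E = - \frac{6847}{4}$ ($E = \frac{1}{4} \left(-6847\right) = - \frac{6847}{4} \approx -1711.8$)
$\sqrt{E + \left(17286 - 10174\right) \left(-14941 + \left(-9297 - 3479\right) \left(4090 + 2206\right)\right)} = \sqrt{- \frac{6847}{4} + \left(17286 - 10174\right) \left(-14941 + \left(-9297 - 3479\right) \left(4090 + 2206\right)\right)} = \sqrt{- \frac{6847}{4} + 7112 \left(-14941 - 80437696\right)} = \sqrt{- \frac{6847}{4} + 7112 \left(-80452637\right)} = \sqrt{- \frac{6847}{4} - 572179154344} = \sqrt{- \frac{2288716624223}{4}} = \frac{i \sqrt{2288716624223}}{2}$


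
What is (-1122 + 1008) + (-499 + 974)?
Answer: 361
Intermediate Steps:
(-1122 + 1008) + (-499 + 974) = -114 + 475 = 361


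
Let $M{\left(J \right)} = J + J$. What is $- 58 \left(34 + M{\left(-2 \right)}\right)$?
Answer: $-1740$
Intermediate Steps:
$M{\left(J \right)} = 2 J$
$- 58 \left(34 + M{\left(-2 \right)}\right) = - 58 \left(34 + 2 \left(-2\right)\right) = - 58 \left(34 - 4\right) = \left(-58\right) 30 = -1740$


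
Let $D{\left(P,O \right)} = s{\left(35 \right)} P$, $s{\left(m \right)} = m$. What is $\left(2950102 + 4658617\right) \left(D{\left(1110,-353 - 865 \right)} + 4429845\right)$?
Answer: $34001044551705$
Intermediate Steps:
$D{\left(P,O \right)} = 35 P$
$\left(2950102 + 4658617\right) \left(D{\left(1110,-353 - 865 \right)} + 4429845\right) = \left(2950102 + 4658617\right) \left(35 \cdot 1110 + 4429845\right) = 7608719 \left(38850 + 4429845\right) = 7608719 \cdot 4468695 = 34001044551705$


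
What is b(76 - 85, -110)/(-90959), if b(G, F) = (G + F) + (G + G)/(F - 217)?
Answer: 12965/9914531 ≈ 0.0013077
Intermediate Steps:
b(G, F) = F + G + 2*G/(-217 + F) (b(G, F) = (F + G) + (2*G)/(-217 + F) = (F + G) + 2*G/(-217 + F) = F + G + 2*G/(-217 + F))
b(76 - 85, -110)/(-90959) = (((-110)² - 217*(-110) - 215*(76 - 85) - 110*(76 - 85))/(-217 - 110))/(-90959) = ((12100 + 23870 - 215*(-9) - 110*(-9))/(-327))*(-1/90959) = -(12100 + 23870 + 1935 + 990)/327*(-1/90959) = -1/327*38895*(-1/90959) = -12965/109*(-1/90959) = 12965/9914531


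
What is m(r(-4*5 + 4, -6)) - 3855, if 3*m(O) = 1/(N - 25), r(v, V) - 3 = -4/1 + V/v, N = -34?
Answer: -682336/177 ≈ -3855.0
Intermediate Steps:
r(v, V) = -1 + V/v (r(v, V) = 3 + (-4/1 + V/v) = 3 + (-4*1 + V/v) = 3 + (-4 + V/v) = -1 + V/v)
m(O) = -1/177 (m(O) = 1/(3*(-34 - 25)) = (⅓)/(-59) = (⅓)*(-1/59) = -1/177)
m(r(-4*5 + 4, -6)) - 3855 = -1/177 - 3855 = -682336/177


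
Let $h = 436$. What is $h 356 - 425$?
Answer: $154791$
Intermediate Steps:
$h 356 - 425 = 436 \cdot 356 - 425 = 155216 - 425 = 154791$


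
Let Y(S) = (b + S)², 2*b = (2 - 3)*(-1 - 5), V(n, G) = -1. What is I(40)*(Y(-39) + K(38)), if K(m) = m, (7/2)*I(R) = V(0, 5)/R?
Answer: -667/70 ≈ -9.5286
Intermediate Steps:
I(R) = -2/(7*R) (I(R) = 2*(-1/R)/7 = -2/(7*R))
b = 3 (b = ((2 - 3)*(-1 - 5))/2 = (-1*(-6))/2 = (½)*6 = 3)
Y(S) = (3 + S)²
I(40)*(Y(-39) + K(38)) = (-2/7/40)*((3 - 39)² + 38) = (-2/7*1/40)*((-36)² + 38) = -(1296 + 38)/140 = -1/140*1334 = -667/70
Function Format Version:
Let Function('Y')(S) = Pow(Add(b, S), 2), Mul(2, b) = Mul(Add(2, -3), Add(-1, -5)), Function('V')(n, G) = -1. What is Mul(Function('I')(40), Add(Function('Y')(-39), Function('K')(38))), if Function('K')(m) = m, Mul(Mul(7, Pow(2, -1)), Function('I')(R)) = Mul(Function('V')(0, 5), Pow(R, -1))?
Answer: Rational(-667, 70) ≈ -9.5286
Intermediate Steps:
Function('I')(R) = Mul(Rational(-2, 7), Pow(R, -1)) (Function('I')(R) = Mul(Rational(2, 7), Mul(-1, Pow(R, -1))) = Mul(Rational(-2, 7), Pow(R, -1)))
b = 3 (b = Mul(Rational(1, 2), Mul(Add(2, -3), Add(-1, -5))) = Mul(Rational(1, 2), Mul(-1, -6)) = Mul(Rational(1, 2), 6) = 3)
Function('Y')(S) = Pow(Add(3, S), 2)
Mul(Function('I')(40), Add(Function('Y')(-39), Function('K')(38))) = Mul(Mul(Rational(-2, 7), Pow(40, -1)), Add(Pow(Add(3, -39), 2), 38)) = Mul(Mul(Rational(-2, 7), Rational(1, 40)), Add(Pow(-36, 2), 38)) = Mul(Rational(-1, 140), Add(1296, 38)) = Mul(Rational(-1, 140), 1334) = Rational(-667, 70)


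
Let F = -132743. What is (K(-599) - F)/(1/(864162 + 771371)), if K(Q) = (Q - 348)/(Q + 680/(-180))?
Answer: 1177811586475834/5425 ≈ 2.1711e+11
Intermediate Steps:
K(Q) = (-348 + Q)/(-34/9 + Q) (K(Q) = (-348 + Q)/(Q + 680*(-1/180)) = (-348 + Q)/(Q - 34/9) = (-348 + Q)/(-34/9 + Q))
(K(-599) - F)/(1/(864162 + 771371)) = (9*(-348 - 599)/(-34 + 9*(-599)) - 1*(-132743))/(1/(864162 + 771371)) = (9*(-947)/(-34 - 5391) + 132743)/(1/1635533) = (9*(-947)/(-5425) + 132743)/(1/1635533) = (9*(-1/5425)*(-947) + 132743)*1635533 = (8523/5425 + 132743)*1635533 = (720139298/5425)*1635533 = 1177811586475834/5425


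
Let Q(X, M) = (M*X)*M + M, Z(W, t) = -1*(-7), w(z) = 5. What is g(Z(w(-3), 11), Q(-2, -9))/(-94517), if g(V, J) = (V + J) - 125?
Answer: 289/94517 ≈ 0.0030577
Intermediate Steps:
Z(W, t) = 7
Q(X, M) = M + X*M² (Q(X, M) = X*M² + M = M + X*M²)
g(V, J) = -125 + J + V (g(V, J) = (J + V) - 125 = -125 + J + V)
g(Z(w(-3), 11), Q(-2, -9))/(-94517) = (-125 - 9*(1 - 9*(-2)) + 7)/(-94517) = (-125 - 9*(1 + 18) + 7)*(-1/94517) = (-125 - 9*19 + 7)*(-1/94517) = (-125 - 171 + 7)*(-1/94517) = -289*(-1/94517) = 289/94517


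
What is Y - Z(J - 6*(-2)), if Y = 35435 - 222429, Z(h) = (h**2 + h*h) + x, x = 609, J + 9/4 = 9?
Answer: -1506449/8 ≈ -1.8831e+5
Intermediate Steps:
J = 27/4 (J = -9/4 + 9 = 27/4 ≈ 6.7500)
Z(h) = 609 + 2*h**2 (Z(h) = (h**2 + h*h) + 609 = (h**2 + h**2) + 609 = 2*h**2 + 609 = 609 + 2*h**2)
Y = -186994
Y - Z(J - 6*(-2)) = -186994 - (609 + 2*(27/4 - 6*(-2))**2) = -186994 - (609 + 2*(27/4 + 12)**2) = -186994 - (609 + 2*(75/4)**2) = -186994 - (609 + 2*(5625/16)) = -186994 - (609 + 5625/8) = -186994 - 1*10497/8 = -186994 - 10497/8 = -1506449/8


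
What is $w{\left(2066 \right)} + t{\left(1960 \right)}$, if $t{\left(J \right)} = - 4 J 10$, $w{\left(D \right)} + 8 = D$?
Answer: $-76342$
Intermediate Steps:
$w{\left(D \right)} = -8 + D$
$t{\left(J \right)} = - 40 J$
$w{\left(2066 \right)} + t{\left(1960 \right)} = \left(-8 + 2066\right) - 78400 = 2058 - 78400 = -76342$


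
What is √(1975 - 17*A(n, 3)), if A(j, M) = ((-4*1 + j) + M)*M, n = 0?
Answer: √2026 ≈ 45.011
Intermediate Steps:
A(j, M) = M*(-4 + M + j) (A(j, M) = ((-4 + j) + M)*M = (-4 + M + j)*M = M*(-4 + M + j))
√(1975 - 17*A(n, 3)) = √(1975 - 51*(-4 + 3 + 0)) = √(1975 - 51*(-1)) = √(1975 - 17*(-3)) = √(1975 + 51) = √2026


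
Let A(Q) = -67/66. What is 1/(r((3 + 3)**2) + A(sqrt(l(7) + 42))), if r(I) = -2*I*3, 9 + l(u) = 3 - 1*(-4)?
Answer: -66/14323 ≈ -0.0046080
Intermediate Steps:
l(u) = -2 (l(u) = -9 + (3 - 1*(-4)) = -9 + (3 + 4) = -9 + 7 = -2)
r(I) = -6*I
A(Q) = -67/66 (A(Q) = -67*1/66 = -67/66)
1/(r((3 + 3)**2) + A(sqrt(l(7) + 42))) = 1/(-6*(3 + 3)**2 - 67/66) = 1/(-6*6**2 - 67/66) = 1/(-6*36 - 67/66) = 1/(-216 - 67/66) = 1/(-14323/66) = -66/14323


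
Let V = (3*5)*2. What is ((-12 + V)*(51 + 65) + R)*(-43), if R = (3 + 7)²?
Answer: -94084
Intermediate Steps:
R = 100 (R = 10² = 100)
V = 30 (V = 15*2 = 30)
((-12 + V)*(51 + 65) + R)*(-43) = ((-12 + 30)*(51 + 65) + 100)*(-43) = (18*116 + 100)*(-43) = (2088 + 100)*(-43) = 2188*(-43) = -94084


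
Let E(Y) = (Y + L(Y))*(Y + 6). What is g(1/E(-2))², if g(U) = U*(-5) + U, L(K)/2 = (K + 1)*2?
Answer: 1/36 ≈ 0.027778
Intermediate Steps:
L(K) = 4 + 4*K (L(K) = 2*((K + 1)*2) = 2*((1 + K)*2) = 2*(2 + 2*K) = 4 + 4*K)
E(Y) = (4 + 5*Y)*(6 + Y) (E(Y) = (Y + (4 + 4*Y))*(Y + 6) = (4 + 5*Y)*(6 + Y))
g(U) = -4*U (g(U) = -5*U + U = -4*U)
g(1/E(-2))² = (-4/(24 + 5*(-2)² + 34*(-2)))² = (-4/(24 + 5*4 - 68))² = (-4/(24 + 20 - 68))² = (-4/(-24))² = (-4*(-1/24))² = (⅙)² = 1/36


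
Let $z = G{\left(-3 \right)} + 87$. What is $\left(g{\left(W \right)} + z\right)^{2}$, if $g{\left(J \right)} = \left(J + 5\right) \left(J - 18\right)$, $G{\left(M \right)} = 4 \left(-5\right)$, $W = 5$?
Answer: $3969$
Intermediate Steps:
$G{\left(M \right)} = -20$
$g{\left(J \right)} = \left(-18 + J\right) \left(5 + J\right)$ ($g{\left(J \right)} = \left(5 + J\right) \left(-18 + J\right) = \left(-18 + J\right) \left(5 + J\right)$)
$z = 67$ ($z = -20 + 87 = 67$)
$\left(g{\left(W \right)} + z\right)^{2} = \left(\left(-90 + 5^{2} - 65\right) + 67\right)^{2} = \left(\left(-90 + 25 - 65\right) + 67\right)^{2} = \left(-130 + 67\right)^{2} = \left(-63\right)^{2} = 3969$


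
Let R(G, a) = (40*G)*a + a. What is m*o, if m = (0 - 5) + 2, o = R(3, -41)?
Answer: 14883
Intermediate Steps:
R(G, a) = a + 40*G*a (R(G, a) = 40*G*a + a = a + 40*G*a)
o = -4961 (o = -41*(1 + 40*3) = -41*(1 + 120) = -41*121 = -4961)
m = -3 (m = -5 + 2 = -3)
m*o = -3*(-4961) = 14883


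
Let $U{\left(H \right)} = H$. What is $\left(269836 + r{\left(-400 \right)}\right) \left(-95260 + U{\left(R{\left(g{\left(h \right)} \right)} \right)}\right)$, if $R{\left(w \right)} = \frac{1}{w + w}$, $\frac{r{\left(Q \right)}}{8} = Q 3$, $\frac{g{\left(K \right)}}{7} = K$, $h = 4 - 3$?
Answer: $- \frac{173530439402}{7} \approx -2.479 \cdot 10^{10}$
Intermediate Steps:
$h = 1$ ($h = 4 - 3 = 1$)
$g{\left(K \right)} = 7 K$
$r{\left(Q \right)} = 24 Q$ ($r{\left(Q \right)} = 8 Q 3 = 8 \cdot 3 Q = 24 Q$)
$R{\left(w \right)} = \frac{1}{2 w}$
$\left(269836 + r{\left(-400 \right)}\right) \left(-95260 + U{\left(R{\left(g{\left(h \right)} \right)} \right)}\right) = \left(269836 + 24 \left(-400\right)\right) \left(-95260 + \frac{1}{2 \cdot 7 \cdot 1}\right) = \left(269836 - 9600\right) \left(-95260 + \frac{1}{2 \cdot 7}\right) = 260236 \left(-95260 + \frac{1}{2} \cdot \frac{1}{7}\right) = 260236 \left(-95260 + \frac{1}{14}\right) = 260236 \left(- \frac{1333639}{14}\right) = - \frac{173530439402}{7}$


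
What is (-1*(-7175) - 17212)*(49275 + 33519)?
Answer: -831003378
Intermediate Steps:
(-1*(-7175) - 17212)*(49275 + 33519) = (7175 - 17212)*82794 = -10037*82794 = -831003378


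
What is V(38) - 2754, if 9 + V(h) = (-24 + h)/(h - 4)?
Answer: -46964/17 ≈ -2762.6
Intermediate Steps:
V(h) = -9 + (-24 + h)/(-4 + h) (V(h) = -9 + (-24 + h)/(h - 4) = -9 + (-24 + h)/(-4 + h))
V(38) - 2754 = 4*(3 - 2*38)/(-4 + 38) - 2754 = 4*(3 - 76)/34 - 2754 = 4*(1/34)*(-73) - 2754 = -146/17 - 2754 = -46964/17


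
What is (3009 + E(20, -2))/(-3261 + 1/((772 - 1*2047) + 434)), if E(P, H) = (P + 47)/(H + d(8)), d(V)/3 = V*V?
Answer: -480864457/521075380 ≈ -0.92283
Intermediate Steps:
d(V) = 3*V**2 (d(V) = 3*(V*V) = 3*V**2)
E(P, H) = (47 + P)/(192 + H) (E(P, H) = (P + 47)/(H + 3*8**2) = (47 + P)/(H + 3*64) = (47 + P)/(H + 192) = (47 + P)/(192 + H))
(3009 + E(20, -2))/(-3261 + 1/((772 - 1*2047) + 434)) = (3009 + (47 + 20)/(192 - 2))/(-3261 + 1/((772 - 1*2047) + 434)) = (3009 + 67/190)/(-3261 + 1/((772 - 2047) + 434)) = (3009 + (1/190)*67)/(-3261 + 1/(-1275 + 434)) = (3009 + 67/190)/(-3261 + 1/(-841)) = 571777/(190*(-3261 - 1/841)) = 571777/(190*(-2742502/841)) = (571777/190)*(-841/2742502) = -480864457/521075380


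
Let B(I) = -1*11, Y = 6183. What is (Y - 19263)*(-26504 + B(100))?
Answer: 346816200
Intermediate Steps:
B(I) = -11
(Y - 19263)*(-26504 + B(100)) = (6183 - 19263)*(-26504 - 11) = -13080*(-26515) = 346816200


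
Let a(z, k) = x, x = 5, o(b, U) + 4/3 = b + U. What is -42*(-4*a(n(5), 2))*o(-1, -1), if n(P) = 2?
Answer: -2800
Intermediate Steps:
o(b, U) = -4/3 + U + b (o(b, U) = -4/3 + (b + U) = -4/3 + (U + b) = -4/3 + U + b)
a(z, k) = 5
-42*(-4*a(n(5), 2))*o(-1, -1) = -42*(-4*5)*(-4/3 - 1 - 1) = -(-840)*(-10)/3 = -42*200/3 = -2800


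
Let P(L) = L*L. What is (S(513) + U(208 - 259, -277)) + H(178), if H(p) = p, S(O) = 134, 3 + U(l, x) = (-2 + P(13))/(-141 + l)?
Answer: 59161/192 ≈ 308.13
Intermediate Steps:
P(L) = L²
U(l, x) = -3 + 167/(-141 + l) (U(l, x) = -3 + (-2 + 13²)/(-141 + l) = -3 + (-2 + 169)/(-141 + l) = -3 + 167/(-141 + l))
(S(513) + U(208 - 259, -277)) + H(178) = (134 + (590 - 3*(208 - 259))/(-141 + (208 - 259))) + 178 = (134 + (590 - 3*(-51))/(-141 - 51)) + 178 = (134 + (590 + 153)/(-192)) + 178 = (134 - 1/192*743) + 178 = (134 - 743/192) + 178 = 24985/192 + 178 = 59161/192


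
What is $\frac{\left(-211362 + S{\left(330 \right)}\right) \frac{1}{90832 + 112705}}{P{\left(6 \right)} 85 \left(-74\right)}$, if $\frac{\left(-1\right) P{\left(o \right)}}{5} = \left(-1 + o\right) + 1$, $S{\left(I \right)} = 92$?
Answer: $- \frac{571}{103803870} \approx -5.5008 \cdot 10^{-6}$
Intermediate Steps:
$P{\left(o \right)} = - 5 o$ ($P{\left(o \right)} = - 5 \left(\left(-1 + o\right) + 1\right) = - 5 o$)
$\frac{\left(-211362 + S{\left(330 \right)}\right) \frac{1}{90832 + 112705}}{P{\left(6 \right)} 85 \left(-74\right)} = \frac{\left(-211362 + 92\right) \frac{1}{90832 + 112705}}{\left(-5\right) 6 \cdot 85 \left(-74\right)} = \frac{\left(-211270\right) \frac{1}{203537}}{\left(-30\right) 85 \left(-74\right)} = \frac{\left(-211270\right) \frac{1}{203537}}{\left(-2550\right) \left(-74\right)} = - \frac{5710}{5501 \cdot 188700} = \left(- \frac{5710}{5501}\right) \frac{1}{188700} = - \frac{571}{103803870}$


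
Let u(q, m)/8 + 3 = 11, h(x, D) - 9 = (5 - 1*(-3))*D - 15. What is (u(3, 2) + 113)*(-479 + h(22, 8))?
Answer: -74517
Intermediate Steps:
h(x, D) = -6 + 8*D (h(x, D) = 9 + ((5 - 1*(-3))*D - 15) = 9 + ((5 + 3)*D - 15) = 9 + (8*D - 15) = 9 + (-15 + 8*D) = -6 + 8*D)
u(q, m) = 64 (u(q, m) = -24 + 8*11 = -24 + 88 = 64)
(u(3, 2) + 113)*(-479 + h(22, 8)) = (64 + 113)*(-479 + (-6 + 8*8)) = 177*(-479 + (-6 + 64)) = 177*(-479 + 58) = 177*(-421) = -74517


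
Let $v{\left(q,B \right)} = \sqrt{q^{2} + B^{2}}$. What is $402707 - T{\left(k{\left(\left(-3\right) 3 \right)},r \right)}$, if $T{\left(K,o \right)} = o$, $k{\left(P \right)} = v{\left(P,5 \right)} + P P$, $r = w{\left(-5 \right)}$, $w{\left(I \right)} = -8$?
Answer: $402715$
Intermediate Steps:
$v{\left(q,B \right)} = \sqrt{B^{2} + q^{2}}$
$r = -8$
$k{\left(P \right)} = P^{2} + \sqrt{25 + P^{2}}$ ($k{\left(P \right)} = \sqrt{5^{2} + P^{2}} + P P = \sqrt{25 + P^{2}} + P^{2} = P^{2} + \sqrt{25 + P^{2}}$)
$402707 - T{\left(k{\left(\left(-3\right) 3 \right)},r \right)} = 402707 - -8 = 402707 + 8 = 402715$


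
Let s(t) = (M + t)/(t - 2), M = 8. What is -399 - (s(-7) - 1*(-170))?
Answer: -5120/9 ≈ -568.89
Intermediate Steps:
s(t) = (8 + t)/(-2 + t) (s(t) = (8 + t)/(t - 2) = (8 + t)/(-2 + t))
-399 - (s(-7) - 1*(-170)) = -399 - ((8 - 7)/(-2 - 7) - 1*(-170)) = -399 - (1/(-9) + 170) = -399 - (-⅑*1 + 170) = -399 - (-⅑ + 170) = -399 - 1*1529/9 = -399 - 1529/9 = -5120/9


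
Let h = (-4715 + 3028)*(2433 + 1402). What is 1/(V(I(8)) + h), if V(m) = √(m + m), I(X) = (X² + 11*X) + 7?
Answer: -6469645/41856306425707 - √318/41856306425707 ≈ -1.5457e-7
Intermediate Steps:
I(X) = 7 + X² + 11*X
V(m) = √2*√m (V(m) = √(2*m) = √2*√m)
h = -6469645 (h = -1687*3835 = -6469645)
1/(V(I(8)) + h) = 1/(√2*√(7 + 8² + 11*8) - 6469645) = 1/(√2*√(7 + 64 + 88) - 6469645) = 1/(√2*√159 - 6469645) = 1/(√318 - 6469645) = 1/(-6469645 + √318)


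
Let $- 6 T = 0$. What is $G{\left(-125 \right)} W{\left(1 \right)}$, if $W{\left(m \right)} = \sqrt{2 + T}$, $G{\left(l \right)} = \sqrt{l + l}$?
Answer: $10 i \sqrt{5} \approx 22.361 i$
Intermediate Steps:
$T = 0$ ($T = \left(- \frac{1}{6}\right) 0 = 0$)
$G{\left(l \right)} = \sqrt{2} \sqrt{l}$ ($G{\left(l \right)} = \sqrt{2 l} = \sqrt{2} \sqrt{l}$)
$W{\left(m \right)} = \sqrt{2}$ ($W{\left(m \right)} = \sqrt{2 + 0} = \sqrt{2}$)
$G{\left(-125 \right)} W{\left(1 \right)} = \sqrt{2} \sqrt{-125} \sqrt{2} = \sqrt{2} \cdot 5 i \sqrt{5} \sqrt{2} = 5 i \sqrt{10} \sqrt{2} = 10 i \sqrt{5}$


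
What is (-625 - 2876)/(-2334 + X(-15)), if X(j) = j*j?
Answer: 1167/703 ≈ 1.6600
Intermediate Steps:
X(j) = j²
(-625 - 2876)/(-2334 + X(-15)) = (-625 - 2876)/(-2334 + (-15)²) = -3501/(-2334 + 225) = -3501/(-2109) = -3501*(-1/2109) = 1167/703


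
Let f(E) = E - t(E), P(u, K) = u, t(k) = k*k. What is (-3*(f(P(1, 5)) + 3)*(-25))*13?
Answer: 2925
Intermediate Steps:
t(k) = k**2
f(E) = E - E**2
(-3*(f(P(1, 5)) + 3)*(-25))*13 = (-3*(1*(1 - 1*1) + 3)*(-25))*13 = (-3*(1*(1 - 1) + 3)*(-25))*13 = (-3*(1*0 + 3)*(-25))*13 = (-3*(0 + 3)*(-25))*13 = (-3*3*(-25))*13 = -9*(-25)*13 = 225*13 = 2925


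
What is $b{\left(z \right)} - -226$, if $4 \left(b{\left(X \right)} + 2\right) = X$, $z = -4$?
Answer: $223$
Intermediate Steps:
$b{\left(X \right)} = -2 + \frac{X}{4}$
$b{\left(z \right)} - -226 = \left(-2 + \frac{1}{4} \left(-4\right)\right) - -226 = \left(-2 - 1\right) + 226 = -3 + 226 = 223$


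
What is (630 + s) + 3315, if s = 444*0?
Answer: 3945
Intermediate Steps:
s = 0
(630 + s) + 3315 = (630 + 0) + 3315 = 630 + 3315 = 3945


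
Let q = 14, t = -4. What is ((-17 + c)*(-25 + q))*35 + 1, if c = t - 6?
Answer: 10396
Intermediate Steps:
c = -10 (c = -4 - 6 = -10)
((-17 + c)*(-25 + q))*35 + 1 = ((-17 - 10)*(-25 + 14))*35 + 1 = -27*(-11)*35 + 1 = 297*35 + 1 = 10395 + 1 = 10396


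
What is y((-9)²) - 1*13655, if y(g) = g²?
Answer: -7094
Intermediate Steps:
y((-9)²) - 1*13655 = ((-9)²)² - 1*13655 = 81² - 13655 = 6561 - 13655 = -7094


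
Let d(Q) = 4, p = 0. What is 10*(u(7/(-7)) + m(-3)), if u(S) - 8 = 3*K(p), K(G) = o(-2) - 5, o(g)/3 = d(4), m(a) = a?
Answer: 260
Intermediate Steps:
o(g) = 12 (o(g) = 3*4 = 12)
K(G) = 7 (K(G) = 12 - 5 = 7)
u(S) = 29 (u(S) = 8 + 3*7 = 8 + 21 = 29)
10*(u(7/(-7)) + m(-3)) = 10*(29 - 3) = 10*26 = 260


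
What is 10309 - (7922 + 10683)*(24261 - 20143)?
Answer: -76605081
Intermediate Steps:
10309 - (7922 + 10683)*(24261 - 20143) = 10309 - 18605*4118 = 10309 - 1*76615390 = 10309 - 76615390 = -76605081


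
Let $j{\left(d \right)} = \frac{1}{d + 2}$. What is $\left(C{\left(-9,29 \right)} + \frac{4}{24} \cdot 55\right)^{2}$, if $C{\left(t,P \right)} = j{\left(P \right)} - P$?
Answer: $\frac{13564489}{34596} \approx 392.08$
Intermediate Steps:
$j{\left(d \right)} = \frac{1}{2 + d}$
$C{\left(t,P \right)} = \frac{1}{2 + P} - P$
$\left(C{\left(-9,29 \right)} + \frac{4}{24} \cdot 55\right)^{2} = \left(\frac{1 - 29 \left(2 + 29\right)}{2 + 29} + \frac{4}{24} \cdot 55\right)^{2} = \left(\frac{1 - 29 \cdot 31}{31} + 4 \cdot \frac{1}{24} \cdot 55\right)^{2} = \left(\frac{1 - 899}{31} + \frac{1}{6} \cdot 55\right)^{2} = \left(\frac{1}{31} \left(-898\right) + \frac{55}{6}\right)^{2} = \left(- \frac{898}{31} + \frac{55}{6}\right)^{2} = \left(- \frac{3683}{186}\right)^{2} = \frac{13564489}{34596}$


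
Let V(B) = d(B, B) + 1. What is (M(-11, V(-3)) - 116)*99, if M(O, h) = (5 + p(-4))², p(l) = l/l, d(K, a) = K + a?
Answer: -7920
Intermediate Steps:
V(B) = 1 + 2*B (V(B) = (B + B) + 1 = 2*B + 1 = 1 + 2*B)
p(l) = 1
M(O, h) = 36 (M(O, h) = (5 + 1)² = 6² = 36)
(M(-11, V(-3)) - 116)*99 = (36 - 116)*99 = -80*99 = -7920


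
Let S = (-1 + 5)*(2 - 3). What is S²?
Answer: 16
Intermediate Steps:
S = -4 (S = 4*(-1) = -4)
S² = (-4)² = 16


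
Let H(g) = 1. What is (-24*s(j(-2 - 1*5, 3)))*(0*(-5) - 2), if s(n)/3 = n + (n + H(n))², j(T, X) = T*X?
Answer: 54576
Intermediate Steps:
s(n) = 3*n + 3*(1 + n)² (s(n) = 3*(n + (n + 1)²) = 3*(n + (1 + n)²) = 3*n + 3*(1 + n)²)
(-24*s(j(-2 - 1*5, 3)))*(0*(-5) - 2) = (-24*(3*((-2 - 1*5)*3) + 3*(1 + (-2 - 1*5)*3)²))*(0*(-5) - 2) = (-24*(3*((-2 - 5)*3) + 3*(1 + (-2 - 5)*3)²))*(0 - 2) = -24*(3*(-7*3) + 3*(1 - 7*3)²)*(-2) = -24*(3*(-21) + 3*(1 - 21)²)*(-2) = -24*(-63 + 3*(-20)²)*(-2) = -24*(-63 + 3*400)*(-2) = -24*(-63 + 1200)*(-2) = -24*1137*(-2) = -27288*(-2) = 54576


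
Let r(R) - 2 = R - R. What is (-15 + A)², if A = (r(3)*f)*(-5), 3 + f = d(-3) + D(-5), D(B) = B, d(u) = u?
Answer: 9025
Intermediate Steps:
r(R) = 2 (r(R) = 2 + (R - R) = 2 + 0 = 2)
f = -11 (f = -3 + (-3 - 5) = -3 - 8 = -11)
A = 110 (A = (2*(-11))*(-5) = -22*(-5) = 110)
(-15 + A)² = (-15 + 110)² = 95² = 9025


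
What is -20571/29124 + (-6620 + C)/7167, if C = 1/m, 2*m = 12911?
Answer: -488083473851/299437231332 ≈ -1.6300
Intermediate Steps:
m = 12911/2 (m = (1/2)*12911 = 12911/2 ≈ 6455.5)
C = 2/12911 (C = 1/(12911/2) = 2/12911 ≈ 0.00015491)
-20571/29124 + (-6620 + C)/7167 = -20571/29124 + (-6620 + 2/12911)/7167 = -20571*1/29124 - 85470818/12911*1/7167 = -6857/9708 - 85470818/92533137 = -488083473851/299437231332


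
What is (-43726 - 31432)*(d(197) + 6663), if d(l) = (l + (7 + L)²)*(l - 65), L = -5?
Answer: -2494869810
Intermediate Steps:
d(l) = (-65 + l)*(4 + l) (d(l) = (l + (7 - 5)²)*(l - 65) = (l + 2²)*(-65 + l) = (l + 4)*(-65 + l) = (4 + l)*(-65 + l) = (-65 + l)*(4 + l))
(-43726 - 31432)*(d(197) + 6663) = (-43726 - 31432)*((-260 + 197² - 61*197) + 6663) = -75158*((-260 + 38809 - 12017) + 6663) = -75158*(26532 + 6663) = -75158*33195 = -2494869810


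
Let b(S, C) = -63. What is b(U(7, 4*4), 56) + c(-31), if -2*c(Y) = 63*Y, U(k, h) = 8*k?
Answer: 1827/2 ≈ 913.50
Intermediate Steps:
c(Y) = -63*Y/2
b(U(7, 4*4), 56) + c(-31) = -63 - 63/2*(-31) = -63 + 1953/2 = 1827/2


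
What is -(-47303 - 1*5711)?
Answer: 53014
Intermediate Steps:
-(-47303 - 1*5711) = -(-47303 - 5711) = -1*(-53014) = 53014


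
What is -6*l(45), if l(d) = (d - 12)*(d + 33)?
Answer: -15444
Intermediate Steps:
l(d) = (-12 + d)*(33 + d)
-6*l(45) = -6*(-396 + 45**2 + 21*45) = -6*(-396 + 2025 + 945) = -6*2574 = -15444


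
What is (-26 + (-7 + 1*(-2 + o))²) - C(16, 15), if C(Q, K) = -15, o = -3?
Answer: 133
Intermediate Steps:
(-26 + (-7 + 1*(-2 + o))²) - C(16, 15) = (-26 + (-7 + 1*(-2 - 3))²) - 1*(-15) = (-26 + (-7 + 1*(-5))²) + 15 = (-26 + (-7 - 5)²) + 15 = (-26 + (-12)²) + 15 = (-26 + 144) + 15 = 118 + 15 = 133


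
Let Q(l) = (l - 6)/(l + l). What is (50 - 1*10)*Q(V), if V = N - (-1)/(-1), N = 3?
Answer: -40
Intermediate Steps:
V = 2 (V = 3 - (-1)/(-1) = 3 - (-1)*(-1) = 3 - 1*1 = 3 - 1 = 2)
Q(l) = (-6 + l)/(2*l) (Q(l) = (-6 + l)/((2*l)) = (-6 + l)*(1/(2*l)) = (-6 + l)/(2*l))
(50 - 1*10)*Q(V) = (50 - 1*10)*((1/2)*(-6 + 2)/2) = (50 - 10)*((1/2)*(1/2)*(-4)) = 40*(-1) = -40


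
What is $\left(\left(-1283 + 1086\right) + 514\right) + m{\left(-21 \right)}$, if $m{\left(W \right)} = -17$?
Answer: $300$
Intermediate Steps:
$\left(\left(-1283 + 1086\right) + 514\right) + m{\left(-21 \right)} = \left(\left(-1283 + 1086\right) + 514\right) - 17 = \left(-197 + 514\right) - 17 = 317 - 17 = 300$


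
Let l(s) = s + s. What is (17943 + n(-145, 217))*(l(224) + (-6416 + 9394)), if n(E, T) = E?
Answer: 60975948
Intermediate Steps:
l(s) = 2*s
(17943 + n(-145, 217))*(l(224) + (-6416 + 9394)) = (17943 - 145)*(2*224 + (-6416 + 9394)) = 17798*(448 + 2978) = 17798*3426 = 60975948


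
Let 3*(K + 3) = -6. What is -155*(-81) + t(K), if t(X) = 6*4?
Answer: 12579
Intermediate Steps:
K = -5 (K = -3 + (⅓)*(-6) = -3 - 2 = -5)
t(X) = 24
-155*(-81) + t(K) = -155*(-81) + 24 = 12555 + 24 = 12579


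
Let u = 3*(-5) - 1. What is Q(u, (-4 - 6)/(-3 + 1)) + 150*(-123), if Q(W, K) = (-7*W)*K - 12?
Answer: -17902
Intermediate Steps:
u = -16 (u = -15 - 1 = -16)
Q(W, K) = -12 - 7*K*W (Q(W, K) = -7*K*W - 12 = -12 - 7*K*W)
Q(u, (-4 - 6)/(-3 + 1)) + 150*(-123) = (-12 - 7*(-4 - 6)/(-3 + 1)*(-16)) + 150*(-123) = (-12 - 7*(-10/(-2))*(-16)) - 18450 = (-12 - 7*(-10*(-½))*(-16)) - 18450 = (-12 - 7*5*(-16)) - 18450 = (-12 + 560) - 18450 = 548 - 18450 = -17902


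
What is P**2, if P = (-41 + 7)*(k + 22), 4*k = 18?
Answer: 811801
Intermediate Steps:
k = 9/2 (k = (1/4)*18 = 9/2 ≈ 4.5000)
P = -901 (P = (-41 + 7)*(9/2 + 22) = -34*53/2 = -901)
P**2 = (-901)**2 = 811801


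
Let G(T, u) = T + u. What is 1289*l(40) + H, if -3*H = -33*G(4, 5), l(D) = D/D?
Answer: 1388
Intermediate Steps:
l(D) = 1
H = 99 (H = -(-11)*(4 + 5) = -(-11)*9 = -1/3*(-297) = 99)
1289*l(40) + H = 1289*1 + 99 = 1289 + 99 = 1388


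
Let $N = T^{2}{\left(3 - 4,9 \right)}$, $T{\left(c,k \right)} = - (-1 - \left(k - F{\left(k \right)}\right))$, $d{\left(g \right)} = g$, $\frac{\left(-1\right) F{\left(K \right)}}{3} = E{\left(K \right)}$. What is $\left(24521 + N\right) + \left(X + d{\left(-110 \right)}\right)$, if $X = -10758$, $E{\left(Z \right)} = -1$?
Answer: $13702$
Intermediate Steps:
$F{\left(K \right)} = 3$ ($F{\left(K \right)} = \left(-3\right) \left(-1\right) = 3$)
$T{\left(c,k \right)} = -2 + k$ ($T{\left(c,k \right)} = - (-1 - \left(-3 + k\right)) = - (2 - k) = -2 + k$)
$N = 49$ ($N = \left(-2 + 9\right)^{2} = 7^{2} = 49$)
$\left(24521 + N\right) + \left(X + d{\left(-110 \right)}\right) = \left(24521 + 49\right) - 10868 = 24570 - 10868 = 13702$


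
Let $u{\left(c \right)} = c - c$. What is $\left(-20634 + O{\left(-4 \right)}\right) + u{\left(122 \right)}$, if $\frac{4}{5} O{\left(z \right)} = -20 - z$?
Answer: $-20654$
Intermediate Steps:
$u{\left(c \right)} = 0$
$O{\left(z \right)} = -25 - \frac{5 z}{4}$ ($O{\left(z \right)} = \frac{5 \left(-20 - z\right)}{4} = -25 - \frac{5 z}{4}$)
$\left(-20634 + O{\left(-4 \right)}\right) + u{\left(122 \right)} = \left(-20634 - 20\right) + 0 = -20654 + 0 = -20654$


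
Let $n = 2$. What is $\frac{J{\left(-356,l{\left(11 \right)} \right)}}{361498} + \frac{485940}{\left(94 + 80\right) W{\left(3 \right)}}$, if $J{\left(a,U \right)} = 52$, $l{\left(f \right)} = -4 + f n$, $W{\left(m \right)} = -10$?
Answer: $- \frac{1463885397}{5241721} \approx -279.28$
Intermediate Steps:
$l{\left(f \right)} = -4 + 2 f$ ($l{\left(f \right)} = -4 + f 2 = -4 + 2 f$)
$\frac{J{\left(-356,l{\left(11 \right)} \right)}}{361498} + \frac{485940}{\left(94 + 80\right) W{\left(3 \right)}} = \frac{52}{361498} + \frac{485940}{\left(94 + 80\right) \left(-10\right)} = 52 \cdot \frac{1}{361498} + \frac{485940}{174 \left(-10\right)} = \frac{26}{180749} + \frac{485940}{-1740} = \frac{26}{180749} + 485940 \left(- \frac{1}{1740}\right) = \frac{26}{180749} - \frac{8099}{29} = - \frac{1463885397}{5241721}$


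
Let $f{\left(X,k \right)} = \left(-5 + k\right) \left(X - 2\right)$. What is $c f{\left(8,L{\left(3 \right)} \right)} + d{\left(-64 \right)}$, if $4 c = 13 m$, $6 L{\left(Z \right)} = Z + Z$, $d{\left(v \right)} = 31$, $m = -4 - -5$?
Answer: $-47$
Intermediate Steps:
$m = 1$ ($m = -4 + 5 = 1$)
$L{\left(Z \right)} = \frac{Z}{3}$ ($L{\left(Z \right)} = \frac{Z + Z}{6} = \frac{2 Z}{6} = \frac{Z}{3}$)
$f{\left(X,k \right)} = \left(-5 + k\right) \left(-2 + X\right)$
$c = \frac{13}{4}$ ($c = \frac{13 \cdot 1}{4} = \frac{1}{4} \cdot 13 = \frac{13}{4} \approx 3.25$)
$c f{\left(8,L{\left(3 \right)} \right)} + d{\left(-64 \right)} = \frac{13 \left(10 - 40 - 2 \cdot \frac{1}{3} \cdot 3 + 8 \cdot \frac{1}{3} \cdot 3\right)}{4} + 31 = \frac{13 \left(10 - 40 - 2 + 8 \cdot 1\right)}{4} + 31 = \frac{13 \left(10 - 40 - 2 + 8\right)}{4} + 31 = \frac{13}{4} \left(-24\right) + 31 = -78 + 31 = -47$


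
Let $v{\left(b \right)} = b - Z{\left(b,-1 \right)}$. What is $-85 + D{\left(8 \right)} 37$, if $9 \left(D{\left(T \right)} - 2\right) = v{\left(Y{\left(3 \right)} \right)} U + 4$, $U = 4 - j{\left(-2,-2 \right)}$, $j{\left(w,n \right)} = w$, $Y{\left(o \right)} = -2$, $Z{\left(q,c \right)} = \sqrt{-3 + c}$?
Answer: $- \frac{395}{9} - \frac{148 i}{3} \approx -43.889 - 49.333 i$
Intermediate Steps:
$U = 6$ ($U = 4 - -2 = 4 + 2 = 6$)
$v{\left(b \right)} = b - 2 i$ ($v{\left(b \right)} = b - \sqrt{-3 - 1} = b - \sqrt{-4} = b - 2 i$)
$D{\left(T \right)} = \frac{10}{9} - \frac{4 i}{3}$ ($D{\left(T \right)} = 2 + \frac{\left(-2 - 2 i\right) 6 + 4}{9} = 2 + \frac{\left(-12 - 12 i\right) + 4}{9} = 2 + \frac{-8 - 12 i}{9} = 2 - \left(\frac{8}{9} + \frac{4 i}{3}\right) = \frac{10}{9} - \frac{4 i}{3}$)
$-85 + D{\left(8 \right)} 37 = -85 + \left(\frac{10}{9} - \frac{4 i}{3}\right) 37 = -85 + \left(\frac{370}{9} - \frac{148 i}{3}\right) = - \frac{395}{9} - \frac{148 i}{3}$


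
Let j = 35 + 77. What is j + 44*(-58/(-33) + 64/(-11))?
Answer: -200/3 ≈ -66.667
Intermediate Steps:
j = 112
j + 44*(-58/(-33) + 64/(-11)) = 112 + 44*(-58/(-33) + 64/(-11)) = 112 + 44*(-58*(-1/33) + 64*(-1/11)) = 112 + 44*(58/33 - 64/11) = 112 + 44*(-134/33) = 112 - 536/3 = -200/3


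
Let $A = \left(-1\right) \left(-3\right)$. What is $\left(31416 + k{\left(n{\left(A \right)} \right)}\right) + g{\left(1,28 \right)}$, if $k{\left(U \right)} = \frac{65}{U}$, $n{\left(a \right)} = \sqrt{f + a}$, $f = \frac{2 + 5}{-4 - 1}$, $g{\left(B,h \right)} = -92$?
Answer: $31324 + \frac{65 \sqrt{10}}{4} \approx 31375.0$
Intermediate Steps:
$f = - \frac{7}{5}$ ($f = \frac{7}{-5} = 7 \left(- \frac{1}{5}\right) = - \frac{7}{5} \approx -1.4$)
$A = 3$
$n{\left(a \right)} = \sqrt{- \frac{7}{5} + a}$
$\left(31416 + k{\left(n{\left(A \right)} \right)}\right) + g{\left(1,28 \right)} = \left(31416 + \frac{65}{\frac{1}{5} \sqrt{-35 + 25 \cdot 3}}\right) - 92 = \left(31416 + \frac{65}{\frac{1}{5} \sqrt{-35 + 75}}\right) - 92 = \left(31416 + \frac{65}{\frac{1}{5} \sqrt{40}}\right) - 92 = \left(31416 + \frac{65}{\frac{1}{5} \cdot 2 \sqrt{10}}\right) - 92 = \left(31416 + \frac{65}{\frac{2}{5} \sqrt{10}}\right) - 92 = \left(31416 + 65 \frac{\sqrt{10}}{4}\right) - 92 = \left(31416 + \frac{65 \sqrt{10}}{4}\right) - 92 = 31324 + \frac{65 \sqrt{10}}{4}$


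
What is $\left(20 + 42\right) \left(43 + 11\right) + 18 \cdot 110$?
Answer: $5328$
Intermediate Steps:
$\left(20 + 42\right) \left(43 + 11\right) + 18 \cdot 110 = 62 \cdot 54 + 1980 = 3348 + 1980 = 5328$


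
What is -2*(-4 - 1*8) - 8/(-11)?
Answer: 272/11 ≈ 24.727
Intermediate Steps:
-2*(-4 - 1*8) - 8/(-11) = -2*(-4 - 8) - 8*(-1/11) = -2*(-12) + 8/11 = 24 + 8/11 = 272/11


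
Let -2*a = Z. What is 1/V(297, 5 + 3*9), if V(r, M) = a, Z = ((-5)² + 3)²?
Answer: -1/392 ≈ -0.0025510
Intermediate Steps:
Z = 784 (Z = (25 + 3)² = 28² = 784)
a = -392 (a = -½*784 = -392)
V(r, M) = -392
1/V(297, 5 + 3*9) = 1/(-392) = -1/392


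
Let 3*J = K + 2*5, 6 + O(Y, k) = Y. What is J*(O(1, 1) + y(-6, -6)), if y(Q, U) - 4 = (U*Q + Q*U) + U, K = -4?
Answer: 130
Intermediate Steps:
y(Q, U) = 4 + U + 2*Q*U (y(Q, U) = 4 + ((U*Q + Q*U) + U) = 4 + ((Q*U + Q*U) + U) = 4 + (2*Q*U + U) = 4 + (U + 2*Q*U) = 4 + U + 2*Q*U)
O(Y, k) = -6 + Y
J = 2 (J = (-4 + 2*5)/3 = (-4 + 10)/3 = (⅓)*6 = 2)
J*(O(1, 1) + y(-6, -6)) = 2*((-6 + 1) + (4 - 6 + 2*(-6)*(-6))) = 2*(-5 + (4 - 6 + 72)) = 2*(-5 + 70) = 2*65 = 130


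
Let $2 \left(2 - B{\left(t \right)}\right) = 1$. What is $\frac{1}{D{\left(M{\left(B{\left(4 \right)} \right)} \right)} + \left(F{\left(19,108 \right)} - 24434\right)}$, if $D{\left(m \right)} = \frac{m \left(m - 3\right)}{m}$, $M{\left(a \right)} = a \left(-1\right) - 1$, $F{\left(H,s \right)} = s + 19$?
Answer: $- \frac{2}{48625} \approx -4.1131 \cdot 10^{-5}$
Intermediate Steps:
$B{\left(t \right)} = \frac{3}{2}$ ($B{\left(t \right)} = 2 - \frac{1}{2} = \frac{3}{2}$)
$F{\left(H,s \right)} = 19 + s$
$M{\left(a \right)} = -1 - a$ ($M{\left(a \right)} = - a - 1 = -1 - a$)
$D{\left(m \right)} = -3 + m$ ($D{\left(m \right)} = \frac{m \left(-3 + m\right)}{m} = -3 + m$)
$\frac{1}{D{\left(M{\left(B{\left(4 \right)} \right)} \right)} + \left(F{\left(19,108 \right)} - 24434\right)} = \frac{1}{\left(-3 - \frac{5}{2}\right) + \left(\left(19 + 108\right) - 24434\right)} = \frac{1}{\left(-3 - \frac{5}{2}\right) + \left(127 - 24434\right)} = \frac{1}{\left(-3 - \frac{5}{2}\right) - 24307} = \frac{1}{- \frac{11}{2} - 24307} = \frac{1}{- \frac{48625}{2}} = - \frac{2}{48625}$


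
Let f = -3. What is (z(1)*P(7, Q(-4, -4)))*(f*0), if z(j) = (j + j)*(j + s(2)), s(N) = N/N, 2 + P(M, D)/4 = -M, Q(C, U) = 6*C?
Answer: 0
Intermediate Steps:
P(M, D) = -8 - 4*M (P(M, D) = -8 + 4*(-M) = -8 - 4*M)
s(N) = 1
z(j) = 2*j*(1 + j) (z(j) = (j + j)*(j + 1) = (2*j)*(1 + j) = 2*j*(1 + j))
(z(1)*P(7, Q(-4, -4)))*(f*0) = ((2*1*(1 + 1))*(-8 - 4*7))*(-3*0) = ((2*1*2)*(-8 - 28))*0 = (4*(-36))*0 = -144*0 = 0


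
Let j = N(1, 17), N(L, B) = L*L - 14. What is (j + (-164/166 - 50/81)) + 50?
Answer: 237959/6723 ≈ 35.395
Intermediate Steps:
N(L, B) = -14 + L² (N(L, B) = L² - 14 = -14 + L²)
j = -13 (j = -14 + 1² = -14 + 1 = -13)
(j + (-164/166 - 50/81)) + 50 = (-13 + (-164/166 - 50/81)) + 50 = (-13 + (-164*1/166 - 50*1/81)) + 50 = (-13 + (-82/83 - 50/81)) + 50 = (-13 - 10792/6723) + 50 = -98191/6723 + 50 = 237959/6723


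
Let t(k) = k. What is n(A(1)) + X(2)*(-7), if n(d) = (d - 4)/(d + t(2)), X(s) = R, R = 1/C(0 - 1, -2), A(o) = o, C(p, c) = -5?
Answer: 2/5 ≈ 0.40000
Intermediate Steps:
R = -1/5 (R = 1/(-5) = -1/5 ≈ -0.20000)
X(s) = -1/5
n(d) = (-4 + d)/(2 + d) (n(d) = (d - 4)/(d + 2) = (-4 + d)/(2 + d))
n(A(1)) + X(2)*(-7) = (-4 + 1)/(2 + 1) - 1/5*(-7) = -3/3 + 7/5 = (1/3)*(-3) + 7/5 = -1 + 7/5 = 2/5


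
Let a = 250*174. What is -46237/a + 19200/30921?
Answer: -198164759/448354500 ≈ -0.44198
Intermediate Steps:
a = 43500
-46237/a + 19200/30921 = -46237/43500 + 19200/30921 = -46237*1/43500 + 19200*(1/30921) = -46237/43500 + 6400/10307 = -198164759/448354500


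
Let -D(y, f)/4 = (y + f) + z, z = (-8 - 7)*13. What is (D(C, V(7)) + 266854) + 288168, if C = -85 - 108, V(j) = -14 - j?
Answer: 556658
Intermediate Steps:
C = -193
z = -195 (z = -15*13 = -195)
D(y, f) = 780 - 4*f - 4*y (D(y, f) = -4*((y + f) - 195) = -4*((f + y) - 195) = -4*(-195 + f + y) = 780 - 4*f - 4*y)
(D(C, V(7)) + 266854) + 288168 = ((780 - 4*(-14 - 1*7) - 4*(-193)) + 266854) + 288168 = ((780 - 4*(-14 - 7) + 772) + 266854) + 288168 = ((780 - 4*(-21) + 772) + 266854) + 288168 = ((780 + 84 + 772) + 266854) + 288168 = (1636 + 266854) + 288168 = 268490 + 288168 = 556658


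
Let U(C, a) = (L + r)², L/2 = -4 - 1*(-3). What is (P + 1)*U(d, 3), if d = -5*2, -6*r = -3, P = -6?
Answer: -45/4 ≈ -11.250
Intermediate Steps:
L = -2 (L = 2*(-4 - 1*(-3)) = 2*(-4 + 3) = 2*(-1) = -2)
r = ½ (r = -⅙*(-3) = ½ ≈ 0.50000)
d = -10
U(C, a) = 9/4 (U(C, a) = (-2 + ½)² = (-3/2)² = 9/4)
(P + 1)*U(d, 3) = (-6 + 1)*(9/4) = -5*9/4 = -45/4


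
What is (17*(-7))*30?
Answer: -3570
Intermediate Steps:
(17*(-7))*30 = -119*30 = -3570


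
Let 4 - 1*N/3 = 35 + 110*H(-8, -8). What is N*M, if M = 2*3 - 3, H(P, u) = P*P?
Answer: -63639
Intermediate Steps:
H(P, u) = P²
N = -21213 (N = 12 - 3*(35 + 110*(-8)²) = 12 - 3*(35 + 110*64) = 12 - 3*(35 + 7040) = 12 - 3*7075 = 12 - 21225 = -21213)
M = 3 (M = 6 - 3 = 3)
N*M = -21213*3 = -63639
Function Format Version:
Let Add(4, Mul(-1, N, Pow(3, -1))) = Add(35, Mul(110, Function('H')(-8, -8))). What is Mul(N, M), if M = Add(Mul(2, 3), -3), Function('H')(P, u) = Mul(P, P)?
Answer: -63639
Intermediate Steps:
Function('H')(P, u) = Pow(P, 2)
N = -21213 (N = Add(12, Mul(-3, Add(35, Mul(110, Pow(-8, 2))))) = Add(12, Mul(-3, Add(35, Mul(110, 64)))) = Add(12, Mul(-3, Add(35, 7040))) = Add(12, Mul(-3, 7075)) = Add(12, -21225) = -21213)
M = 3 (M = Add(6, -3) = 3)
Mul(N, M) = Mul(-21213, 3) = -63639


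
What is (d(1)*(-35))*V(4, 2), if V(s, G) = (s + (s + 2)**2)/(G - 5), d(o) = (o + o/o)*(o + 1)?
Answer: 5600/3 ≈ 1866.7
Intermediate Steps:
d(o) = (1 + o)**2 (d(o) = (o + 1)*(1 + o) = (1 + o)*(1 + o) = (1 + o)**2)
V(s, G) = (s + (2 + s)**2)/(-5 + G)
(d(1)*(-35))*V(4, 2) = ((1 + 1**2 + 2*1)*(-35))*((4 + (2 + 4)**2)/(-5 + 2)) = ((1 + 1 + 2)*(-35))*((4 + 6**2)/(-3)) = (4*(-35))*(-(4 + 36)/3) = -(-140)*40/3 = -140*(-40/3) = 5600/3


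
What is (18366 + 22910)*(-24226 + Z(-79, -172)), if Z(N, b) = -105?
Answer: -1004286356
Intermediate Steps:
(18366 + 22910)*(-24226 + Z(-79, -172)) = (18366 + 22910)*(-24226 - 105) = 41276*(-24331) = -1004286356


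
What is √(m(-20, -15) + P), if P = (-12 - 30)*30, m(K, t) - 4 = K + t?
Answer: I*√1291 ≈ 35.93*I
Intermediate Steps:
m(K, t) = 4 + K + t (m(K, t) = 4 + (K + t) = 4 + K + t)
P = -1260 (P = -42*30 = -1260)
√(m(-20, -15) + P) = √((4 - 20 - 15) - 1260) = √(-31 - 1260) = √(-1291) = I*√1291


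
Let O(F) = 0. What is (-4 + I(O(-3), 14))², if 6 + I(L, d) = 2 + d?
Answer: 36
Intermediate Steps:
I(L, d) = -4 + d (I(L, d) = -6 + (2 + d) = -4 + d)
(-4 + I(O(-3), 14))² = (-4 + (-4 + 14))² = (-4 + 10)² = 6² = 36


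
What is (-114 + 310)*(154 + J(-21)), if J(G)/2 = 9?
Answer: 33712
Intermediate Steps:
J(G) = 18 (J(G) = 2*9 = 18)
(-114 + 310)*(154 + J(-21)) = (-114 + 310)*(154 + 18) = 196*172 = 33712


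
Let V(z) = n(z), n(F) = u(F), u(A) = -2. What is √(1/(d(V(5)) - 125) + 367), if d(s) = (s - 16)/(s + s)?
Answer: 133*√1205/241 ≈ 19.157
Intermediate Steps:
n(F) = -2
V(z) = -2
d(s) = (-16 + s)/(2*s) (d(s) = (-16 + s)/((2*s)) = (-16 + s)*(1/(2*s)) = (-16 + s)/(2*s))
√(1/(d(V(5)) - 125) + 367) = √(1/((½)*(-16 - 2)/(-2) - 125) + 367) = √(1/((½)*(-½)*(-18) - 125) + 367) = √(1/(9/2 - 125) + 367) = √(1/(-241/2) + 367) = √(-2/241 + 367) = √(88445/241) = 133*√1205/241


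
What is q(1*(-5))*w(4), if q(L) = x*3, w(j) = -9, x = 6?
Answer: -162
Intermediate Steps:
q(L) = 18 (q(L) = 6*3 = 18)
q(1*(-5))*w(4) = 18*(-9) = -162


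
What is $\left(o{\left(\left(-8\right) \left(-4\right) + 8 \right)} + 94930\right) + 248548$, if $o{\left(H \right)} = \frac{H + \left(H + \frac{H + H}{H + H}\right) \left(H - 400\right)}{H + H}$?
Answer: $343294$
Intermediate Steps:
$o{\left(H \right)} = \frac{H + \left(1 + H\right) \left(-400 + H\right)}{2 H}$ ($o{\left(H \right)} = \frac{H + \left(H + \frac{2 H}{2 H}\right) \left(-400 + H\right)}{2 H} = \left(H + \left(H + 2 H \frac{1}{2 H}\right) \left(-400 + H\right)\right) \frac{1}{2 H} = \left(H + \left(H + 1\right) \left(-400 + H\right)\right) \frac{1}{2 H} = \left(H + \left(1 + H\right) \left(-400 + H\right)\right) \frac{1}{2 H} = \frac{H + \left(1 + H\right) \left(-400 + H\right)}{2 H}$)
$\left(o{\left(\left(-8\right) \left(-4\right) + 8 \right)} + 94930\right) + 248548 = \left(\left(-199 + \frac{\left(-8\right) \left(-4\right) + 8}{2} - \frac{200}{\left(-8\right) \left(-4\right) + 8}\right) + 94930\right) + 248548 = \left(\left(-199 + \frac{32 + 8}{2} - \frac{200}{32 + 8}\right) + 94930\right) + 248548 = \left(\left(-199 + \frac{1}{2} \cdot 40 - \frac{200}{40}\right) + 94930\right) + 248548 = \left(\left(-199 + 20 - 5\right) + 94930\right) + 248548 = \left(-184 + 94930\right) + 248548 = 94746 + 248548 = 343294$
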